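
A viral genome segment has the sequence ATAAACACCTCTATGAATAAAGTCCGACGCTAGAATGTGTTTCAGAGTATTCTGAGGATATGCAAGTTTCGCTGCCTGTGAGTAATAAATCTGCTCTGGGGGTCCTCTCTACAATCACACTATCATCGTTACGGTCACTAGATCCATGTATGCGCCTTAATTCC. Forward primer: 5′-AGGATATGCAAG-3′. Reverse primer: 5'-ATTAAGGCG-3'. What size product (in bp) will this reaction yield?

107 bp

Scanning the template, AGGATATGCAAG occurs at positions 55–66; this primer anneals to the bottom strand there with its 3' end pointing downstream.
Reverse complement of the reverse primer: CGCCTTAAT. This occurs on the top strand at positions 153–161.
Amplicon spans positions 55–161: 107 bp.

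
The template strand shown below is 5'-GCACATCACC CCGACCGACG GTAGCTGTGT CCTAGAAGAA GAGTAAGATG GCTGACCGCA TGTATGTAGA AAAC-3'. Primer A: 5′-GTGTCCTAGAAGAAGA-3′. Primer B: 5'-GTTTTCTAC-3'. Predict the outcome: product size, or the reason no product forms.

Yes — a 48 bp product.

Primer A (GTGTCCTAGAAGAAGA) matches the top strand at positions 27–42; it acts as a forward primer.
Primer B's reverse complement is GTAGAAAAC, matching the top strand at positions 66–74; it acts as a reverse primer.
The 3' ends face each other across positions 27–74, giving a 48 bp product.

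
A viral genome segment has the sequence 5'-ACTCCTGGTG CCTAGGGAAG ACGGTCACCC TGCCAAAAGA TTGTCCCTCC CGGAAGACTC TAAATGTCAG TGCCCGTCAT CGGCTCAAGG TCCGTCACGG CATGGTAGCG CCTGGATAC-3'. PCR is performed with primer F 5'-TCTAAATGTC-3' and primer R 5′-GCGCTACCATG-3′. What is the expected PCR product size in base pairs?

53 bp

Scanning the template, TCTAAATGTC occurs at positions 59–68; this primer anneals to the bottom strand there with its 3' end pointing downstream.
The reverse primer's reverse complement is CATGGTAGCGC, which matches the template at positions 101–111.
The product runs from position 59 to position 111, so its length is 111 − 59 + 1 = 53 bp.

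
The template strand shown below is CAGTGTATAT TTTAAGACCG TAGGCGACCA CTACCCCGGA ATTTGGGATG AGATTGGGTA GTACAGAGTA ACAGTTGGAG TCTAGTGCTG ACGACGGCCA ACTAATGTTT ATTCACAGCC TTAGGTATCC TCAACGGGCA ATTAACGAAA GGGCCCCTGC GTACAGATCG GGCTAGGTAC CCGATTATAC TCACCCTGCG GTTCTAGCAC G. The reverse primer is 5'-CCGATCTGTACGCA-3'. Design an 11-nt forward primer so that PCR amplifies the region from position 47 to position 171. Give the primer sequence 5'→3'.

5'-GATGAGATTGG-3'

The reverse primer's reverse complement TGCGTACAGATCGG matches the template at positions 158–171; the product starts at position 47.
The forward primer is identical to the top strand over positions 47–57: GATGAGATTGG.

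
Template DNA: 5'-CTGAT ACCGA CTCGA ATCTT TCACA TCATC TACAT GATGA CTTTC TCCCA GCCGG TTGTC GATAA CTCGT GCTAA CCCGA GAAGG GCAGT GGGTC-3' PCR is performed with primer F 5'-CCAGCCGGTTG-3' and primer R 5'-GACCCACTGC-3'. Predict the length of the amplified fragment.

48 bp

The forward primer matches the template at positions 48–58.
Reverse complement of the reverse primer: GCAGTGGGTC. This occurs on the top strand at positions 86–95.
The product runs from position 48 to position 95, so its length is 95 − 48 + 1 = 48 bp.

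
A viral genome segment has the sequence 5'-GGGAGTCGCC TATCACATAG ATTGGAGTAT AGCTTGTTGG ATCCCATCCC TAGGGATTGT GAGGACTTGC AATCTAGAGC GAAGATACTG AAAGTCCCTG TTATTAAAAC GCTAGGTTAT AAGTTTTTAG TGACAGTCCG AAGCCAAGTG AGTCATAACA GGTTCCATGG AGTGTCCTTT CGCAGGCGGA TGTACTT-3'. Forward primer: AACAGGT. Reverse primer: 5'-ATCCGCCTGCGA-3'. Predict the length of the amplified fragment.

Forward primer AACAGGT is found on the top strand at positions 157–163.
Reverse complement of the reverse primer: TCGCAGGCGGAT. This occurs on the top strand at positions 180–191.
Product length = (reverse-primer end) − (forward-primer start) + 1 = 191 − 157 + 1 = 35 bp.

35 bp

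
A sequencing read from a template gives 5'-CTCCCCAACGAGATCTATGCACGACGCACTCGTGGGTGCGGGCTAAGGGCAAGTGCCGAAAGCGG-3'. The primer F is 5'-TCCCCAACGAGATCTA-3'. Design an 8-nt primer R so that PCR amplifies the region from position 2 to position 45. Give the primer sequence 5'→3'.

5'-TAGCCCGC-3'

The product's 3' end on the top strand is position 45.
The reverse primer anneals to the top strand over positions 38–45, i.e. to GCGGGCTA.
Its sequence written 5'→3' is the reverse complement: TAGCCCGC.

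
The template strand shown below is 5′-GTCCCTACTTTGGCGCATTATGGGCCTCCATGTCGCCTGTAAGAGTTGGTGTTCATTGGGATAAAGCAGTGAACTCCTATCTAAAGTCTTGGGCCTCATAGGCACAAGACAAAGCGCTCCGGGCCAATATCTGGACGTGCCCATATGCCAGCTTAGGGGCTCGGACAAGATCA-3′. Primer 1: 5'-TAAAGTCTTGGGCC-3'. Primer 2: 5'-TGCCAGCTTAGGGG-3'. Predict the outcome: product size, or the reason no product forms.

No product — both primers anneal to the same strand and extend in the same direction.

Primer 1 (TAAAGTCTTGGGCC) matches the top strand at positions 82–95 (3' end points downstream).
Primer 2 (TGCCAGCTTAGGGG) also matches the top strand directly, at positions 146–159 — its reverse complement CCCCTAAGCTGGCA is not present.
Both primers anneal to the bottom strand with 3' ends pointing the same way, so neither can prime synthesis back toward the other.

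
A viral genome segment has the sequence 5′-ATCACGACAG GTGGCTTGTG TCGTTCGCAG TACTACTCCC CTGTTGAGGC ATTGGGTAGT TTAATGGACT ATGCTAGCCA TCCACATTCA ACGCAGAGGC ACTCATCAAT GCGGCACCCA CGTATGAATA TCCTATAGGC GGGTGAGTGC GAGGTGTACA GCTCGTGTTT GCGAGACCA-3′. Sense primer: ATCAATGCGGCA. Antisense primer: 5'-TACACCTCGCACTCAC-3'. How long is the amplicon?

The forward primer matches the template at positions 105–116.
Reverse complement of the reverse primer: GTGAGTGCGAGGTGTA. This occurs on the top strand at positions 143–158.
The product runs from position 105 to position 158, so its length is 158 − 105 + 1 = 54 bp.

54 bp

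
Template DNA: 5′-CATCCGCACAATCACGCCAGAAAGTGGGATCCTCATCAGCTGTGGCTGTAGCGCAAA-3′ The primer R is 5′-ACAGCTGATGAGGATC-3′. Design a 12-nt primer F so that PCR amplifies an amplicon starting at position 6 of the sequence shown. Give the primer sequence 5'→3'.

The reverse primer's reverse complement GATCCTCATCAGCTGT matches the template at positions 28–43; the product starts at position 6.
The forward primer is identical to the top strand over positions 6–17: GCACAATCACGC.

5'-GCACAATCACGC-3'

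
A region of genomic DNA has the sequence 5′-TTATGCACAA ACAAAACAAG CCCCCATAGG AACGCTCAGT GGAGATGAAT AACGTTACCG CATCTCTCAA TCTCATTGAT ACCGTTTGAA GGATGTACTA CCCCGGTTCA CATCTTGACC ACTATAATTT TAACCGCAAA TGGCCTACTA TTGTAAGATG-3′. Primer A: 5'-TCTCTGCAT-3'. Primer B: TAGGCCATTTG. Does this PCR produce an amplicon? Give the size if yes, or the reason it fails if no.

Primer A (TCTCTGCAT) does not match the top strand, and its reverse complement ATGCAGAGA does not match either.
With no annealing site for primer A, no amplification occurs.

No product — primer A has no binding site in the template.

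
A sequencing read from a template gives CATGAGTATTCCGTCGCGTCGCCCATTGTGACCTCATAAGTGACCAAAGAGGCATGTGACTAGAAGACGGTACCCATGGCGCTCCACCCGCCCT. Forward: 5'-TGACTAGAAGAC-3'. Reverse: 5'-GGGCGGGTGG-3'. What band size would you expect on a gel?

Forward primer TGACTAGAAGAC is found on the top strand at positions 57–68.
Reverse complement of the reverse primer: CCACCCGCCC. This occurs on the top strand at positions 84–93.
Amplicon spans positions 57–93: 37 bp.

37 bp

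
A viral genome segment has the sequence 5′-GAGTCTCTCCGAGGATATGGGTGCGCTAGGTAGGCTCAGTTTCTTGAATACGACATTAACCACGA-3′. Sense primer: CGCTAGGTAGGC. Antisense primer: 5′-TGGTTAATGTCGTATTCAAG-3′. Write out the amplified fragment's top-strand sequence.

Scanning the template, CGCTAGGTAGGC occurs at positions 24–35; this primer anneals to the bottom strand there with its 3' end pointing downstream.
The reverse primer's reverse complement is CTTGAATACGACATTAACCA, which matches the template at positions 43–62.
The product is the template from position 24 through 62 (39 bp).

5'-CGCTAGGTAGGCTCAGTTTCTTGAATACGACATTAACCA-3'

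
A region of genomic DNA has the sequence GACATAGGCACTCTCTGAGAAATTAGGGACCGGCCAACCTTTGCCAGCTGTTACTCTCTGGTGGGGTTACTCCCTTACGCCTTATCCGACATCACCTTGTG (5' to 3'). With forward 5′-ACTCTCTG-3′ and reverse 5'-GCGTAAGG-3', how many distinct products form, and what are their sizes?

Two products: 71 bp, 28 bp

The forward primer ACTCTCTG matches the top strand at positions 10–17, 53–60.
The reverse primer's reverse complement is CCTTACGC, matching at positions 73–80.
Each forward site pairs with the reverse site to give a product ending at position 80: sizes 71, 28 bp.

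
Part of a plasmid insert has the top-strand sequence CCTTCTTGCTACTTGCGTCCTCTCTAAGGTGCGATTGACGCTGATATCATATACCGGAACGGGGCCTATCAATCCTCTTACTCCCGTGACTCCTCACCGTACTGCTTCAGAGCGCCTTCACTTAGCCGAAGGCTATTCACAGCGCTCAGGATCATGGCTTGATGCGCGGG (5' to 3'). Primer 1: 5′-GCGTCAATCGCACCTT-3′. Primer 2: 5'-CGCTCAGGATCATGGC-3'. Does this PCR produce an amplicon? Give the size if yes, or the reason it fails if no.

Primer 1 (GCGTCAATCGCACCTT) has reverse complement AAGGTGCGATTGACGC, which matches the top strand at positions 26–41; primer 1 anneals to the top strand there with its 3' end pointing upstream toward position 26.
Primer 2 (CGCTCAGGATCATGGC) matches the top strand directly at positions 143–158; it anneals to the bottom strand with its 3' end pointing downstream toward position 158.
The 3' ends diverge (primer 1 extends toward position 1, primer 2 toward position 170), so the primers never converge on a shared product.

No product — the primers' 3' ends point away from each other.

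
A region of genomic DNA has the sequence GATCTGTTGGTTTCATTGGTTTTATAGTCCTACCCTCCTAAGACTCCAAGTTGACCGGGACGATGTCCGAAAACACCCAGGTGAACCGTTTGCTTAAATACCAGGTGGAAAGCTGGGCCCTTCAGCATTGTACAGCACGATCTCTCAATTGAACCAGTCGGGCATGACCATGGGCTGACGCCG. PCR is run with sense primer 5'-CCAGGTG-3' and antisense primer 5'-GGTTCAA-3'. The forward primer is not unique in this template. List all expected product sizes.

The forward primer CCAGGTG matches the top strand at positions 77–83, 101–107.
The reverse primer's reverse complement is TTGAACC, matching at positions 149–155.
Each forward site pairs with the reverse site to give a product ending at position 155: sizes 79, 55 bp.

79 bp, 55 bp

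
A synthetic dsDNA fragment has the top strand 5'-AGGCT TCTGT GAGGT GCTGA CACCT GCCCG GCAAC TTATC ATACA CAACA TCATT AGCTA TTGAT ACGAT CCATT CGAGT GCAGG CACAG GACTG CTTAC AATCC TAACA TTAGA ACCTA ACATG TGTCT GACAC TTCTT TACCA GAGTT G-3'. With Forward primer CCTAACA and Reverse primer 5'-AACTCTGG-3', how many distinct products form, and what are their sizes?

Two products: 47 bp, 34 bp

The forward primer CCTAACA matches the top strand at positions 104–110, 117–123.
The reverse primer's reverse complement is CCAGAGTT, matching at positions 143–150.
Each forward site pairs with the reverse site to give a product ending at position 150: sizes 47, 34 bp.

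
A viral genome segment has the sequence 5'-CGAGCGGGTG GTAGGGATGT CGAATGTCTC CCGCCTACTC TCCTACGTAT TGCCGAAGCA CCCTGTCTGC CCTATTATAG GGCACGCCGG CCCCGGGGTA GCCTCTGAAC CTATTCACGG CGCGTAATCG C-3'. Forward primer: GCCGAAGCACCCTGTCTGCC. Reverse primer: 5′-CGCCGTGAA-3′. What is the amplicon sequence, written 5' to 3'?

Scanning the template, GCCGAAGCACCCTGTCTGCC occurs at positions 52–71; this primer anneals to the bottom strand there with its 3' end pointing downstream.
The reverse primer's reverse complement is TTCACGGCG, which matches the template at positions 114–122.
The product is the template from position 52 through 122 (71 bp).

5'-GCCGAAGCACCCTGTCTGCCCTATTATAGGGCACGCCGGCCCCGGGGTAGCCTCTGAACCTATTCACGGCG-3'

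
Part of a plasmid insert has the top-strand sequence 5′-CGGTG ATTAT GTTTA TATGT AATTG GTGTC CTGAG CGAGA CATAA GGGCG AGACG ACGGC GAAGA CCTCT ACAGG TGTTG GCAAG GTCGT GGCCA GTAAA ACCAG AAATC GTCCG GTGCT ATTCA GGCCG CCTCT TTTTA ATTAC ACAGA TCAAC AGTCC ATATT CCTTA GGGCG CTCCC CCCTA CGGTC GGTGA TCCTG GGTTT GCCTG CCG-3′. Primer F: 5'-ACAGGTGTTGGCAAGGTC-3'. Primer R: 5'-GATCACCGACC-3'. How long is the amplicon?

The forward primer matches the template at positions 71–88.
Reverse complement of the reverse primer: GGTCGGTGATC. This occurs on the top strand at positions 187–197.
Amplicon spans positions 71–197: 127 bp.

127 bp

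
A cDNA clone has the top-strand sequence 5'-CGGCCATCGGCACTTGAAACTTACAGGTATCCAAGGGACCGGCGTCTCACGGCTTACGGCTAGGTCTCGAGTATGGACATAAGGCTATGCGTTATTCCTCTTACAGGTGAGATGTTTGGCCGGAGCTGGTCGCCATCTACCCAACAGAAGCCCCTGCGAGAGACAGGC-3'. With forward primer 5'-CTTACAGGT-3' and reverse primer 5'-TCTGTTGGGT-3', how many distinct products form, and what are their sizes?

The forward primer CTTACAGGT matches the top strand at positions 20–28, 100–108.
The reverse primer's reverse complement is ACCCAACAGA, matching at positions 139–148.
Each forward site pairs with the reverse site to give a product ending at position 148: sizes 129, 49 bp.

Two products: 129 bp, 49 bp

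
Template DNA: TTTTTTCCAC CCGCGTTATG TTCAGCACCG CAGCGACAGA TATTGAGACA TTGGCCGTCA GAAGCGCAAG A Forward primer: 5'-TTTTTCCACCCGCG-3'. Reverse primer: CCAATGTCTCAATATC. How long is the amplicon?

53 bp

The forward primer matches the template at positions 2–15.
Taking the reverse complement of CCAATGTCTCAATATC gives GATATTGAGACATTGG, found at positions 39–54 on the template; the primer anneals here to the top strand with its 3' end pointing upstream.
Amplicon spans positions 2–54: 53 bp.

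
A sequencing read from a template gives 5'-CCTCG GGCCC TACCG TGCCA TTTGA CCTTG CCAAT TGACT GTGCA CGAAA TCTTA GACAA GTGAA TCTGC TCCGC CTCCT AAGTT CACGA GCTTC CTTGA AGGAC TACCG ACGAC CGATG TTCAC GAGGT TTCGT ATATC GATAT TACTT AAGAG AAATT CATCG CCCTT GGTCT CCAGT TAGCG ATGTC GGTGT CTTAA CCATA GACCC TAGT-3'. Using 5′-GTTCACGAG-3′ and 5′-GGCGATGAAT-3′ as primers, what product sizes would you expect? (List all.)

The forward primer GTTCACGAG matches the top strand at positions 83–91, 120–128.
The reverse primer's reverse complement is ATTCATCGCC, matching at positions 158–167.
Each forward site pairs with the reverse site to give a product ending at position 167: sizes 85, 48 bp.

85 bp, 48 bp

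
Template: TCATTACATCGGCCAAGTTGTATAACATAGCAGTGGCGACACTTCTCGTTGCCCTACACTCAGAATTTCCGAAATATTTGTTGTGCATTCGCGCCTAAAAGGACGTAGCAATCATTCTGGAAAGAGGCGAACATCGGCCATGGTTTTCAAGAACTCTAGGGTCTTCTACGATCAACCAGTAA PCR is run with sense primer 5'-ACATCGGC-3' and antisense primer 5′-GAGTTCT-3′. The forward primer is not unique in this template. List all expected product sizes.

151 bp, 26 bp

The forward primer ACATCGGC matches the top strand at positions 6–13, 131–138.
The reverse primer's reverse complement is AGAACTC, matching at positions 150–156.
Each forward site pairs with the reverse site to give a product ending at position 156: sizes 151, 26 bp.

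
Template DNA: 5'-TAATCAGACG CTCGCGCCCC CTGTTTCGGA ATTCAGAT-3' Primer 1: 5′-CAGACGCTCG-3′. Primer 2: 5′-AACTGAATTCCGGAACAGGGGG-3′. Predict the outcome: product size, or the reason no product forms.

Primer 2 (AACTGAATTCCGGAACAGGGGG) does not match the top strand, and its reverse complement CCCCCTGTTCCGGAATTCAGTT does not match either.
With no annealing site for primer 2, no amplification occurs.

No product — primer 2 has no binding site in the template.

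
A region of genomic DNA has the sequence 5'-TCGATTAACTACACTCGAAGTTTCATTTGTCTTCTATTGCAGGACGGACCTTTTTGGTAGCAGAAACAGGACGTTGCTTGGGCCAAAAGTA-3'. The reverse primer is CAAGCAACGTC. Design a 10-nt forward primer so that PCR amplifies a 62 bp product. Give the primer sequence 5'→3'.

5'-AGTTTCATTT-3'

The reverse primer's reverse complement GACGTTGCTTG matches the template at positions 70–80, so the product ends at position 80.
A 62 bp product then starts at position 80 − 62 + 1 = 19.
The forward primer is identical to the top strand there: AGTTTCATTT.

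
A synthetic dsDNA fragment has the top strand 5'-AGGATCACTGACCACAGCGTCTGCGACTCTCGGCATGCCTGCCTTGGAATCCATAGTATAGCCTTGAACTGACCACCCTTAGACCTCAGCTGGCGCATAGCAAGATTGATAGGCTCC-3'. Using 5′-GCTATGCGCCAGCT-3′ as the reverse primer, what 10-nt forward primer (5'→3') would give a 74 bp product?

5'-TCTCGGCATG-3'

The reverse primer's reverse complement AGCTGGCGCATAGC matches the template at positions 88–101, so the product ends at position 101.
A 74 bp product then starts at position 101 − 74 + 1 = 28.
The forward primer is identical to the top strand there: TCTCGGCATG.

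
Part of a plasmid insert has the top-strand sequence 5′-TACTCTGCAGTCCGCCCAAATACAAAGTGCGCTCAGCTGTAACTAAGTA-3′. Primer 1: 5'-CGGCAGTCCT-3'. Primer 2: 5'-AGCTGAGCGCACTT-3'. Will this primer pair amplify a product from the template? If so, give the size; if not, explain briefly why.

No product — primer 1 has no binding site in the template.

Primer 1 (CGGCAGTCCT) does not match the top strand, and its reverse complement AGGACTGCCG does not match either.
With no annealing site for primer 1, no amplification occurs.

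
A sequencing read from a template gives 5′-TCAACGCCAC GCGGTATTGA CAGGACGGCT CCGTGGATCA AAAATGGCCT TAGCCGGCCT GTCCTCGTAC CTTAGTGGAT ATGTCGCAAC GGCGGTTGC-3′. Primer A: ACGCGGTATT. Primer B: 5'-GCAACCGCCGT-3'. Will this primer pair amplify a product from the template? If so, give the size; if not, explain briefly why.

Yes — a 91 bp product.

Primer A (ACGCGGTATT) matches the top strand at positions 9–18; it acts as a forward primer.
Primer B's reverse complement is ACGGCGGTTGC, matching the top strand at positions 89–99; it acts as a reverse primer.
The 3' ends face each other across positions 9–99, giving a 91 bp product.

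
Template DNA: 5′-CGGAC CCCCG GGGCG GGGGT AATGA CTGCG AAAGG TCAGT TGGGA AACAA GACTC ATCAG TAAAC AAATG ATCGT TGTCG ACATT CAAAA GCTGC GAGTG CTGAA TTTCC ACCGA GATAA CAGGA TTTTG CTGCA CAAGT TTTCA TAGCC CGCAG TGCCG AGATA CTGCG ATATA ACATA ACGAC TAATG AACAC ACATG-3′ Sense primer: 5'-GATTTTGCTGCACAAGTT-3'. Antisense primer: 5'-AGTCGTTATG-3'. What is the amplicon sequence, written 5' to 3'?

Scanning the template, GATTTTGCTGCACAAGTT occurs at positions 124–141; this primer anneals to the bottom strand there with its 3' end pointing downstream.
Reverse complement of the reverse primer: CATAACGACT. This occurs on the top strand at positions 177–186.
The product is the template from position 124 through 186 (63 bp).

5'-GATTTTGCTGCACAAGTTTTCATAGCCCGCAGTGCCGAGATACTGCGATATAACATAACGACT-3'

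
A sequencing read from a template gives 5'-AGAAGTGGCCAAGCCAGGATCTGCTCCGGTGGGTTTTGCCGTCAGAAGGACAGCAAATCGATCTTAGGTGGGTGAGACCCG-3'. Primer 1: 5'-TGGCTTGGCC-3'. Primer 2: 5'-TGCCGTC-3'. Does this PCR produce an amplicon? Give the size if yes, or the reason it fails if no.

No product — the primers' 3' ends point away from each other.

Primer 1 (TGGCTTGGCC) has reverse complement GGCCAAGCCA, which matches the top strand at positions 7–16; primer 1 anneals to the top strand there with its 3' end pointing upstream toward position 7.
Primer 2 (TGCCGTC) matches the top strand directly at positions 37–43; it anneals to the bottom strand with its 3' end pointing downstream toward position 43.
The 3' ends diverge (primer 1 extends toward position 1, primer 2 toward position 81), so the primers never converge on a shared product.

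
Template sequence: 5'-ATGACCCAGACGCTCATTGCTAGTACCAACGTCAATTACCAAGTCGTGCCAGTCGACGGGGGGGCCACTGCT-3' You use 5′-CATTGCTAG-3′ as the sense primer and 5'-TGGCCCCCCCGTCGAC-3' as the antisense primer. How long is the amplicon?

53 bp

Scanning the template, CATTGCTAG occurs at positions 15–23; this primer anneals to the bottom strand there with its 3' end pointing downstream.
Reverse complement of the reverse primer: GTCGACGGGGGGGCCA. This occurs on the top strand at positions 52–67.
The product runs from position 15 to position 67, so its length is 67 − 15 + 1 = 53 bp.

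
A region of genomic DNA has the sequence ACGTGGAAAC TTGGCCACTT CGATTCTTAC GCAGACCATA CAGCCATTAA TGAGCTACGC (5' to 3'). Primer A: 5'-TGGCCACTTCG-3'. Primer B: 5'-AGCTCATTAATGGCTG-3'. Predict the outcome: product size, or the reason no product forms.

Yes — a 45 bp product.

Primer A (TGGCCACTTCG) matches the top strand at positions 12–22; it acts as a forward primer.
Primer B's reverse complement is CAGCCATTAATGAGCT, matching the top strand at positions 41–56; it acts as a reverse primer.
The 3' ends face each other across positions 12–56, giving a 45 bp product.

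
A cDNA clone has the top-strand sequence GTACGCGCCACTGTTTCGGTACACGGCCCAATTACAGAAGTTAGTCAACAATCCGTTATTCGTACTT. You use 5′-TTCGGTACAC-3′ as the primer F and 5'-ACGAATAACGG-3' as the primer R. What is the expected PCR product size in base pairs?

49 bp

Forward primer TTCGGTACAC is found on the top strand at positions 15–24.
The reverse primer's reverse complement is CCGTTATTCGT, which matches the template at positions 53–63.
Product length = (reverse-primer end) − (forward-primer start) + 1 = 63 − 15 + 1 = 49 bp.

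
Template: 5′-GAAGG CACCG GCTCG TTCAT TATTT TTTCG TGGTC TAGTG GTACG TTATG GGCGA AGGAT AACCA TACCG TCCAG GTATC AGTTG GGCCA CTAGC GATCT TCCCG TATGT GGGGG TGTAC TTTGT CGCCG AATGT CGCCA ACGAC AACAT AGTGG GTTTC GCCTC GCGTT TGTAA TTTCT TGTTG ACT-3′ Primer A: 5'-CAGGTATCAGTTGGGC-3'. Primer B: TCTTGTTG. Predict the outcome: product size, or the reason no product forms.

Primer A (CAGGTATCAGTTGGGC) matches the top strand at positions 73–88 (3' end points downstream).
Primer B (TCTTGTTG) also matches the top strand directly, at positions 178–185 — its reverse complement CAACAAGA is not present.
Both primers anneal to the bottom strand with 3' ends pointing the same way, so neither can prime synthesis back toward the other.

No product — both primers anneal to the same strand and extend in the same direction.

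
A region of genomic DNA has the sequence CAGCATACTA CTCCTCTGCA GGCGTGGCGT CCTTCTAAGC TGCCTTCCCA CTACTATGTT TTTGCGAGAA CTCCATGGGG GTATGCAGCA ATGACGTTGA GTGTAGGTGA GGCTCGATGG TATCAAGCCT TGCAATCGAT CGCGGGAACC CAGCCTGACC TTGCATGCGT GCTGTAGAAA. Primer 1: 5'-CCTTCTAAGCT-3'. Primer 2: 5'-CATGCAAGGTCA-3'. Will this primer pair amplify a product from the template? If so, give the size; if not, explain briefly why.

Yes — a 137 bp product.

Primer 1 (CCTTCTAAGCT) matches the top strand at positions 31–41; it acts as a forward primer.
Primer 2's reverse complement is TGACCTTGCATG, matching the top strand at positions 156–167; it acts as a reverse primer.
The 3' ends face each other across positions 31–167, giving a 137 bp product.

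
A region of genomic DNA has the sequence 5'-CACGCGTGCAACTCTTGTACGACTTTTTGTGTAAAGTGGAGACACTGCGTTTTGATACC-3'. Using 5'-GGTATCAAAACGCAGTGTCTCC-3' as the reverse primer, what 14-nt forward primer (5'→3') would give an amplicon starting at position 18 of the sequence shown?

The reverse primer's reverse complement GGAGACACTGCGTTTTGATACC matches the template at positions 38–59; the product starts at position 18.
The forward primer is identical to the top strand over positions 18–31: TACGACTTTTTGTG.

5'-TACGACTTTTTGTG-3'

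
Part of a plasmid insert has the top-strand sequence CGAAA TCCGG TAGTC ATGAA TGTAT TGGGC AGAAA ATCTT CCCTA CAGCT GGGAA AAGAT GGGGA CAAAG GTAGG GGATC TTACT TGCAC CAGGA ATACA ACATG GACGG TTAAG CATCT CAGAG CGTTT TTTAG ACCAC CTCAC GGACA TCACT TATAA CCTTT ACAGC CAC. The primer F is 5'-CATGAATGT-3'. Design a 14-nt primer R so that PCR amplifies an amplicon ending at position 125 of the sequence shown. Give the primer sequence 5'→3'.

The forward primer binds at positions 15–23; the product's 3' end on the top strand is position 125.
The reverse primer anneals to the top strand over positions 112–125, i.e. to TAAGCATCTCAGAG.
Its sequence written 5'→3' is the reverse complement: CTCTGAGATGCTTA.

5'-CTCTGAGATGCTTA-3'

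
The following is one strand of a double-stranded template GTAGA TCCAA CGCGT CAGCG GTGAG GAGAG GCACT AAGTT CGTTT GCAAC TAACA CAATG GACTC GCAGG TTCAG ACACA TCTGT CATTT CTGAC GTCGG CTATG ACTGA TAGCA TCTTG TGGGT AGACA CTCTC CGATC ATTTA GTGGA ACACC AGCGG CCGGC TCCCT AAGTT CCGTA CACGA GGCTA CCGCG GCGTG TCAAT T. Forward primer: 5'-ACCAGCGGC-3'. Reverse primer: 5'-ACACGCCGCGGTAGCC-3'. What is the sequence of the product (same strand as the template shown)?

5'-ACCAGCGGCCGGCTCCCTAAGTTCCGTACACGAGGCTACCGCGGCGTGT-3'

Forward primer ACCAGCGGC is found on the top strand at positions 153–161.
Reverse complement of the reverse primer: GGCTACCGCGGCGTGT. This occurs on the top strand at positions 186–201.
The product is the template from position 153 through 201 (49 bp).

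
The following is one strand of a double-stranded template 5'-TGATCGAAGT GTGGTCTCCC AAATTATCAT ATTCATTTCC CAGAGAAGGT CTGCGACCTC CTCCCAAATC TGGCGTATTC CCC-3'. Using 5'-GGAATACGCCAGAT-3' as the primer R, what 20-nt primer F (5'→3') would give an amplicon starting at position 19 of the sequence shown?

5'-CCAAATTATCATATTCATTT-3'

The reverse primer's reverse complement ATCTGGCGTATTCC matches the template at positions 68–81; the product starts at position 19.
The forward primer is identical to the top strand over positions 19–38: CCAAATTATCATATTCATTT.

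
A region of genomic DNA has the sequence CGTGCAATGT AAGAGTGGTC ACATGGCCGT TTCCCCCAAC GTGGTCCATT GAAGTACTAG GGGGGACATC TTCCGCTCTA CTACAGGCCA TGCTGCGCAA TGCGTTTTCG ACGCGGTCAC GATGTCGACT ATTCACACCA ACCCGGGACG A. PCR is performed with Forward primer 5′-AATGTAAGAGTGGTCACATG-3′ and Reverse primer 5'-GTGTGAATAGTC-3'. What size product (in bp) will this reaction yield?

The forward primer matches the template at positions 6–25.
Taking the reverse complement of GTGTGAATAGTC gives GACTATTCACAC, found at positions 127–138 on the template; the primer anneals here to the top strand with its 3' end pointing upstream.
The product runs from position 6 to position 138, so its length is 138 − 6 + 1 = 133 bp.

133 bp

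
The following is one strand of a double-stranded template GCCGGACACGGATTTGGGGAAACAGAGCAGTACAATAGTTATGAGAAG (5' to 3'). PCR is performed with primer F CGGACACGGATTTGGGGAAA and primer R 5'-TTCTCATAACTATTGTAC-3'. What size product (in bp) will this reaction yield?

Scanning the template, CGGACACGGATTTGGGGAAA occurs at positions 3–22; this primer anneals to the bottom strand there with its 3' end pointing downstream.
Reverse complement of the reverse primer: GTACAATAGTTATGAGAA. This occurs on the top strand at positions 30–47.
Amplicon spans positions 3–47: 45 bp.

45 bp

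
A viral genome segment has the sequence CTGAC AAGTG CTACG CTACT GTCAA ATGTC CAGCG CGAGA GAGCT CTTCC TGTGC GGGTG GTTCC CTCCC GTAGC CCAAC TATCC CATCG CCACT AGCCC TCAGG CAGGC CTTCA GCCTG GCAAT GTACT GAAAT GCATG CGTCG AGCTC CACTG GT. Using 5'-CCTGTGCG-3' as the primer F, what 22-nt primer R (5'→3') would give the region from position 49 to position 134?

5'-TTTCAGTACATTGCCAGGCTGA-3'

The product's 3' end on the top strand is position 134.
The reverse primer anneals to the top strand over positions 113–134, i.e. to TCAGCCTGGCAATGTACTGAAA.
Its sequence written 5'→3' is the reverse complement: TTTCAGTACATTGCCAGGCTGA.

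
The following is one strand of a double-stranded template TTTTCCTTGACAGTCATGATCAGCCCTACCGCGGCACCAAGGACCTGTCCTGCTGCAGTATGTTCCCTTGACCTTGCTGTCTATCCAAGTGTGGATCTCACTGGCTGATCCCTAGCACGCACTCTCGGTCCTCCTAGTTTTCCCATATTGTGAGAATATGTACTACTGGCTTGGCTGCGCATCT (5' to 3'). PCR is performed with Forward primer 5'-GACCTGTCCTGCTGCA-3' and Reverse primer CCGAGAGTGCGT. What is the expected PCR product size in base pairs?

87 bp

Forward primer GACCTGTCCTGCTGCA is found on the top strand at positions 42–57.
The reverse primer's reverse complement is ACGCACTCTCGG, which matches the template at positions 117–128.
The product runs from position 42 to position 128, so its length is 128 − 42 + 1 = 87 bp.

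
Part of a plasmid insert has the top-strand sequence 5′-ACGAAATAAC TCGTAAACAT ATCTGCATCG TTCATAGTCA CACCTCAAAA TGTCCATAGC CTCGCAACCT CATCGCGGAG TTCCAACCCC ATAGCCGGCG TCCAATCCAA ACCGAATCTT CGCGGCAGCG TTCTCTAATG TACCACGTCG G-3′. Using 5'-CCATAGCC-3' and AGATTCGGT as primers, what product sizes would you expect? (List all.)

The forward primer CCATAGCC matches the top strand at positions 54–61, 89–96.
The reverse primer's reverse complement is ACCGAATCT, matching at positions 111–119.
Each forward site pairs with the reverse site to give a product ending at position 119: sizes 66, 31 bp.

66 bp, 31 bp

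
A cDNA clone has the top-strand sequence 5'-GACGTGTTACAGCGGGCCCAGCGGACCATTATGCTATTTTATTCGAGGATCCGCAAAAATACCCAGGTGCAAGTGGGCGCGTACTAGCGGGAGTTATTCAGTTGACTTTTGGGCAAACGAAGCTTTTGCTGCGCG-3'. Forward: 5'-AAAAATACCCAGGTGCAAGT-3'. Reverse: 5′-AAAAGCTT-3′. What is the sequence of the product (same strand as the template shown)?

Scanning the template, AAAAATACCCAGGTGCAAGT occurs at positions 55–74; this primer anneals to the bottom strand there with its 3' end pointing downstream.
Taking the reverse complement of AAAAGCTT gives AAGCTTTT, found at positions 120–127 on the template; the primer anneals here to the top strand with its 3' end pointing upstream.
The product is the template from position 55 through 127 (73 bp).

5'-AAAAATACCCAGGTGCAAGTGGGCGCGTACTAGCGGGAGTTATTCAGTTGACTTTTGGGCAAACGAAGCTTTT-3'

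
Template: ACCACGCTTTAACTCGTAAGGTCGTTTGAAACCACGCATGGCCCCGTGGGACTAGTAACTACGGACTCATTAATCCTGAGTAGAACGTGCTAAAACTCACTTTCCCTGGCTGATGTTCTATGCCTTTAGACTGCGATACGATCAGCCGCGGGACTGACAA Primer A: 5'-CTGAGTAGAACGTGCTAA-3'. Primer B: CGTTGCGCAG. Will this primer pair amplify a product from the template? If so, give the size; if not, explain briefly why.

No product — primer B has no binding site in the template.

Primer B (CGTTGCGCAG) does not match the top strand, and its reverse complement CTGCGCAACG does not match either.
With no annealing site for primer B, no amplification occurs.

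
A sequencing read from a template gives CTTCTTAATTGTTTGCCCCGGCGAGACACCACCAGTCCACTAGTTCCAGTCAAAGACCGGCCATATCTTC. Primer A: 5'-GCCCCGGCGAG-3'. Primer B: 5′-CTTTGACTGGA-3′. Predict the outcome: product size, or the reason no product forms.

Yes — a 41 bp product.

Primer A (GCCCCGGCGAG) matches the top strand at positions 15–25; it acts as a forward primer.
Primer B's reverse complement is TCCAGTCAAAG, matching the top strand at positions 45–55; it acts as a reverse primer.
The 3' ends face each other across positions 15–55, giving a 41 bp product.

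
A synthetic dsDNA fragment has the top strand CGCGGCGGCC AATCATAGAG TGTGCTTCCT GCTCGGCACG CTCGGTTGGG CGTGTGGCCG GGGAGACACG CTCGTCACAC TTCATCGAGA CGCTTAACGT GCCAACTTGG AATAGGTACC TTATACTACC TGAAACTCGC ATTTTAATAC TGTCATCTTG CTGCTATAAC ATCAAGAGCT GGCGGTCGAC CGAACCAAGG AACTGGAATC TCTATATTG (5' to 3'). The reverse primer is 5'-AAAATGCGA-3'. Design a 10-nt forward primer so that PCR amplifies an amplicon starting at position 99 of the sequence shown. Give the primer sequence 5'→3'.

The reverse primer's reverse complement TCGCATTTT matches the template at positions 137–145; the product starts at position 99.
The forward primer is identical to the top strand over positions 99–108: GTGCCAACTT.

5'-GTGCCAACTT-3'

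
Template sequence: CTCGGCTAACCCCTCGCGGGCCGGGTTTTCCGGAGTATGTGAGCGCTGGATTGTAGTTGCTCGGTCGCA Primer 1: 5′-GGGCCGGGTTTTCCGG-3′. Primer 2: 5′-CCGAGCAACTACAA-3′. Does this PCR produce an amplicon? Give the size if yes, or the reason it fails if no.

Yes — a 47 bp product.

Primer 1 (GGGCCGGGTTTTCCGG) matches the top strand at positions 18–33; it acts as a forward primer.
Primer 2's reverse complement is TTGTAGTTGCTCGG, matching the top strand at positions 51–64; it acts as a reverse primer.
The 3' ends face each other across positions 18–64, giving a 47 bp product.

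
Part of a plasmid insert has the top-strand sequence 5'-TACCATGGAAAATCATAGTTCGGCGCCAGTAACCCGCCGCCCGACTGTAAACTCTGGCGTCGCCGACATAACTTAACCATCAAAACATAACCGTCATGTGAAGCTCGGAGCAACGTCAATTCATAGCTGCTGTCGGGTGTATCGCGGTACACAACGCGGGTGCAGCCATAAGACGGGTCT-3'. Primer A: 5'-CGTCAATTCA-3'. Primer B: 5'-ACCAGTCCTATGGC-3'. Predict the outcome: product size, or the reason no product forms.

Primer B (ACCAGTCCTATGGC) does not match the top strand, and its reverse complement GCCATAGGACTGGT does not match either.
With no annealing site for primer B, no amplification occurs.

No product — primer B has no binding site in the template.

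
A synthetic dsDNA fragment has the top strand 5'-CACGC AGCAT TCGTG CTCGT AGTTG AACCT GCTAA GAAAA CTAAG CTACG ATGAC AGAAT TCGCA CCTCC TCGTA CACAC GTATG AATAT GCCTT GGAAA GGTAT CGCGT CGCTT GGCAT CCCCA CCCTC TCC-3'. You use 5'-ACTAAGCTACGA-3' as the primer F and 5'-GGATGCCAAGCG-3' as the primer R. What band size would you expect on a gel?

83 bp

The forward primer matches the template at positions 40–51.
Taking the reverse complement of GGATGCCAAGCG gives CGCTTGGCATCC, found at positions 111–122 on the template; the primer anneals here to the top strand with its 3' end pointing upstream.
Amplicon spans positions 40–122: 83 bp.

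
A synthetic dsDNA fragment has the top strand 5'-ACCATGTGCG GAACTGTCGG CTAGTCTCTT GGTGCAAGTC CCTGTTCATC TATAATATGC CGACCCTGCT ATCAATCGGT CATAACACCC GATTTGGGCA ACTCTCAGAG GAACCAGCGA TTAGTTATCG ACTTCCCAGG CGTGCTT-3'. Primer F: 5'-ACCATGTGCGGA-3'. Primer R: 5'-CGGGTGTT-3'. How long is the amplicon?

The forward primer matches the template at positions 1–12.
Reverse complement of the reverse primer: AACACCCG. This occurs on the top strand at positions 84–91.
Product length = (reverse-primer end) − (forward-primer start) + 1 = 91 − 1 + 1 = 91 bp.

91 bp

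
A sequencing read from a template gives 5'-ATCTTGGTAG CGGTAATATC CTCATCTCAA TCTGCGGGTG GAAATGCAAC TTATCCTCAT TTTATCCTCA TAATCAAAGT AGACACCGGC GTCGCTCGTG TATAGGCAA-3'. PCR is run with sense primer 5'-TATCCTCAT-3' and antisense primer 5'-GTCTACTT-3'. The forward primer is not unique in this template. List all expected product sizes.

68 bp, 33 bp, 22 bp

The forward primer TATCCTCAT matches the top strand at positions 17–25, 52–60, 63–71.
The reverse primer's reverse complement is AAGTAGAC, matching at positions 77–84.
Each forward site pairs with the reverse site to give a product ending at position 84: sizes 68, 33, 22 bp.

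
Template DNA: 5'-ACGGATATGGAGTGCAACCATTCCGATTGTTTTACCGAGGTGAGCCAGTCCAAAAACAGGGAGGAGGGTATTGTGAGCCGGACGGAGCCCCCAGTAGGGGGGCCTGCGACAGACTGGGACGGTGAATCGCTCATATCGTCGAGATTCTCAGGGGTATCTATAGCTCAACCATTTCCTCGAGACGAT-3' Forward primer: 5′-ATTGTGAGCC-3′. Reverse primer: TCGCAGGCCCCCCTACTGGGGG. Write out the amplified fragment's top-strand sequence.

Forward primer ATTGTGAGCC is found on the top strand at positions 70–79.
Reverse complement of the reverse primer: CCCCCAGTAGGGGGGCCTGCGA. This occurs on the top strand at positions 88–109.
The product is the template from position 70 through 109 (40 bp).

5'-ATTGTGAGCCGGACGGAGCCCCCAGTAGGGGGGCCTGCGA-3'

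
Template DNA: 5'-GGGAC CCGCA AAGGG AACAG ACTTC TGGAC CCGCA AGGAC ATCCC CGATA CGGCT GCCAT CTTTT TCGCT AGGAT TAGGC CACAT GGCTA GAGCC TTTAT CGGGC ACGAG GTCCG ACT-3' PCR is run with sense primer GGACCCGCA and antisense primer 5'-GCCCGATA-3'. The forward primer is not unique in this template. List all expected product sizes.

The forward primer GGACCCGCA matches the top strand at positions 2–10, 27–35.
The reverse primer's reverse complement is TATCGGGC, matching at positions 98–105.
Each forward site pairs with the reverse site to give a product ending at position 105: sizes 104, 79 bp.

104 bp, 79 bp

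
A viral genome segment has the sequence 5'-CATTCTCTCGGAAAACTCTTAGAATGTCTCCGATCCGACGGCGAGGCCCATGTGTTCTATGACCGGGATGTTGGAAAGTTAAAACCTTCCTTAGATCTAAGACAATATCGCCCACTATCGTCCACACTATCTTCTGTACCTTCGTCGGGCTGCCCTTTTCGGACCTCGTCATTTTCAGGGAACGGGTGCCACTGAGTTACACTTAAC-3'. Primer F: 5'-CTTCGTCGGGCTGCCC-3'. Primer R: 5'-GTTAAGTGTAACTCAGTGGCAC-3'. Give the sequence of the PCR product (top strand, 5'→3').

5'-CTTCGTCGGGCTGCCCTTTTCGGACCTCGTCATTTTCAGGGAACGGGTGCCACTGAGTTACACTTAAC-3'

The forward primer matches the template at positions 140–155.
The reverse primer's reverse complement is GTGCCACTGAGTTACACTTAAC, which matches the template at positions 186–207.
The product is the template from position 140 through 207 (68 bp).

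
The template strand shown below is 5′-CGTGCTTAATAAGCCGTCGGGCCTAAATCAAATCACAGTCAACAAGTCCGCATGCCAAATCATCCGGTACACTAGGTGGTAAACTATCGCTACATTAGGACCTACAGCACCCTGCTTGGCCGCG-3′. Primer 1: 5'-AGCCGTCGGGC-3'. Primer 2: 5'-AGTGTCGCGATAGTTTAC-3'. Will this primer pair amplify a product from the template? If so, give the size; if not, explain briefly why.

No product — primer 2 has no binding site in the template.

Primer 2 (AGTGTCGCGATAGTTTAC) does not match the top strand, and its reverse complement GTAAACTATCGCGACACT does not match either.
With no annealing site for primer 2, no amplification occurs.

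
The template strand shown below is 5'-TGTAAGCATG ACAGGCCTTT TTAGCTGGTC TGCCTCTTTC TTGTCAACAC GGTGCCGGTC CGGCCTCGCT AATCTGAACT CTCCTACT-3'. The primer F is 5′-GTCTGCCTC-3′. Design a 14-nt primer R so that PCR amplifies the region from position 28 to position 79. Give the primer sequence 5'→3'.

5'-GTTCAGATTAGCGA-3'

The product's 3' end on the top strand is position 79.
The reverse primer anneals to the top strand over positions 66–79, i.e. to TCGCTAATCTGAAC.
Its sequence written 5'→3' is the reverse complement: GTTCAGATTAGCGA.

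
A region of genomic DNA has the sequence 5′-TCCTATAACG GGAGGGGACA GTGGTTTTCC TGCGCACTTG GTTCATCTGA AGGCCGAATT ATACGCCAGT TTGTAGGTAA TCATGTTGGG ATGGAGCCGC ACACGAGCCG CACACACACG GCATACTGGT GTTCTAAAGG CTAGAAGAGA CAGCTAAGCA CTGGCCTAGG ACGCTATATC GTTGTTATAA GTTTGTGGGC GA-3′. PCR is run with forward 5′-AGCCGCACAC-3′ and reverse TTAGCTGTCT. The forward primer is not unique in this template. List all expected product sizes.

The forward primer AGCCGCACAC matches the top strand at positions 95–104, 106–115.
The reverse primer's reverse complement is AGACAGCTAA, matching at positions 148–157.
Each forward site pairs with the reverse site to give a product ending at position 157: sizes 63, 52 bp.

63 bp, 52 bp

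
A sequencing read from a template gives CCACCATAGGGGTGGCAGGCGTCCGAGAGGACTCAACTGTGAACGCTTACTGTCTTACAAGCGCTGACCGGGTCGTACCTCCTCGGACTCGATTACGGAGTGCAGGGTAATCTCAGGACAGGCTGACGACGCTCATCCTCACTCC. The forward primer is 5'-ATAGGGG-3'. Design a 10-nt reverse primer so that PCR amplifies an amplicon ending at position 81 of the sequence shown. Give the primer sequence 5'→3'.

5'-GAGGTACGAC-3'

The forward primer binds at positions 6–12; the product's 3' end on the top strand is position 81.
The reverse primer anneals to the top strand over positions 72–81, i.e. to GTCGTACCTC.
Its sequence written 5'→3' is the reverse complement: GAGGTACGAC.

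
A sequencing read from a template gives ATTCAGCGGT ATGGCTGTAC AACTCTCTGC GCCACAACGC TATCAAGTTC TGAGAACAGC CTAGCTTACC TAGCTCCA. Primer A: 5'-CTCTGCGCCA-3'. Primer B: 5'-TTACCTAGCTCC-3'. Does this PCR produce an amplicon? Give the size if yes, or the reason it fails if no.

Primer A (CTCTGCGCCA) matches the top strand at positions 25–34 (3' end points downstream).
Primer B (TTACCTAGCTCC) also matches the top strand directly, at positions 66–77 — its reverse complement GGAGCTAGGTAA is not present.
Both primers anneal to the bottom strand with 3' ends pointing the same way, so neither can prime synthesis back toward the other.

No product — both primers anneal to the same strand and extend in the same direction.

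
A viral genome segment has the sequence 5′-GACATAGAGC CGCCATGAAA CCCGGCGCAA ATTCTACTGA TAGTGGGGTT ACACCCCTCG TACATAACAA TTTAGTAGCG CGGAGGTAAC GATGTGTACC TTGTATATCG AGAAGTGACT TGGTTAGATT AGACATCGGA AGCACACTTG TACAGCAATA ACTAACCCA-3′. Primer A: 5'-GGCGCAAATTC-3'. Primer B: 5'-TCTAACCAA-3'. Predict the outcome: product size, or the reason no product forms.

Yes — a 105 bp product.

Primer A (GGCGCAAATTC) matches the top strand at positions 24–34; it acts as a forward primer.
Primer B's reverse complement is TTGGTTAGA, matching the top strand at positions 120–128; it acts as a reverse primer.
The 3' ends face each other across positions 24–128, giving a 105 bp product.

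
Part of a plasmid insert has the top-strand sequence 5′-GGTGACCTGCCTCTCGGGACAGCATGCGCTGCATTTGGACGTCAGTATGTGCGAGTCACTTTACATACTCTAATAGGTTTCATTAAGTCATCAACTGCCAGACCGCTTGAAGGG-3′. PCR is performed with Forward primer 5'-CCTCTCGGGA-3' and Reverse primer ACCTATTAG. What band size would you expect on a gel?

69 bp

The forward primer matches the template at positions 10–19.
Taking the reverse complement of ACCTATTAG gives CTAATAGGT, found at positions 70–78 on the template; the primer anneals here to the top strand with its 3' end pointing upstream.
The product runs from position 10 to position 78, so its length is 78 − 10 + 1 = 69 bp.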